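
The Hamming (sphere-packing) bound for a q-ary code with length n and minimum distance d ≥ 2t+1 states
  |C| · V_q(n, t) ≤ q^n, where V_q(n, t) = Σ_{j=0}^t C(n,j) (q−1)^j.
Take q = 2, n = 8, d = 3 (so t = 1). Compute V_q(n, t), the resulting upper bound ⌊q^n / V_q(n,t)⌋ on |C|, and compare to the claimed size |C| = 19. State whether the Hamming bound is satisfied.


V_q(n, t) = 9, q^n = 256, Hamming bound = 28, |C| = 19 ≤ bound (satisfied).

Step 1: Compute V_q(n, t) = Σ_{j=0}^1 C(n, j) (q−1)^j.
  j = 0: C(8,0)·(1)^0 = 1·1 = 1.
  j = 1: C(8,1)·(1)^1 = 8·1 = 8.
  V_q(n, t) = 1 + 8 = 9.
Step 2: q^n = 2^8 = 256.
Step 3: Hamming bound ⌊q^n / V_q(n,t)⌋ = ⌊256/9⌋ = 28.
Step 4: Compare |C| = 19 to 28: satisfied.
The claimed |C| lies below the Hamming bound.


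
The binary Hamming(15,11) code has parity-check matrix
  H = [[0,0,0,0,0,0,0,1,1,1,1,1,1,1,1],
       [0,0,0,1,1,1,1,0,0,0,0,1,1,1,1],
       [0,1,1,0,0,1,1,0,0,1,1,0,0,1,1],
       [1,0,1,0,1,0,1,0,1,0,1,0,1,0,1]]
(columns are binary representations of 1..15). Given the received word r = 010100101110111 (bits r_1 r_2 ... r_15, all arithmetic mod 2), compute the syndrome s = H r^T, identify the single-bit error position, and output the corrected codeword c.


s = (0, 1, 0, 1)^T, error position = 5, corrected codeword c = 010110101110111

Compute s = H r^T mod 2 one row at a time:
  s_1 = 0 + 1 + 1 + 1 + 0 + 1 + 1 + 1 = 6 ≡ 0 (mod 2).
  s_2 = 1 + 0 + 0 + 1 + 0 + 1 + 1 + 1 = 5 ≡ 1 (mod 2).
  s_3 = 1 + 0 + 0 + 1 + 1 + 1 + 1 + 1 = 6 ≡ 0 (mod 2).
  s_4 = 0 + 0 + 0 + 1 + 1 + 1 + 1 + 1 = 5 ≡ 1 (mod 2).
s = (0, 1, 0, 1)^T — this equals column 5 of H (binary 0101), so error is at position 5.
Correct: flip bit 5 of r = 010100101110111 to get c = 010110101110111.


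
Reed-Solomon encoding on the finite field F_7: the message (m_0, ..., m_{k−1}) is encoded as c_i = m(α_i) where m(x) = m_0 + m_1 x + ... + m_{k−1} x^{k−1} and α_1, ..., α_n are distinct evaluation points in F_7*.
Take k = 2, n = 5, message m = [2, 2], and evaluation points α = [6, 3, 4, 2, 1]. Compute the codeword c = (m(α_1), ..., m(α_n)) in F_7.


c = [0, 1, 3, 6, 4]

Message polynomial: m(x) = 2 + 2·x (mod 7).
For each evaluation point α_i, compute m(α_i) mod 7:
  α_1 = 6: Horner steps 2 → 0, so m(6) = 0.
  α_2 = 3: Horner steps 2 → 1, so m(3) = 1.
  α_3 = 4: Horner steps 2 → 3, so m(4) = 3.
  α_4 = 2: Horner steps 2 → 6, so m(2) = 6.
  α_5 = 1: Horner steps 2 → 4, so m(1) = 4.
Codeword c = [0, 1, 3, 6, 4] ∈ F_7^5.


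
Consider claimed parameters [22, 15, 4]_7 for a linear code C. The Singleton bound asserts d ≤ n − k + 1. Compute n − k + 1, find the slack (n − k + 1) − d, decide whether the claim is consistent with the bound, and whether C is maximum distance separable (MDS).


Singleton RHS = n − k + 1 = 8, slack = 4, bound satisfied, not MDS.

Singleton bound: d ≤ n − k + 1.
Here n = 22, k = 15, so n − k + 1 = 8.
Given d = 4, check d ≤ 8: YES.
Slack = (n − k + 1) − d = 4.
The code is NOT MDS (slack = 4 > 0).
Description: the claimed parameters are [22, 15, 4]_7; such a code would be non-MDS.


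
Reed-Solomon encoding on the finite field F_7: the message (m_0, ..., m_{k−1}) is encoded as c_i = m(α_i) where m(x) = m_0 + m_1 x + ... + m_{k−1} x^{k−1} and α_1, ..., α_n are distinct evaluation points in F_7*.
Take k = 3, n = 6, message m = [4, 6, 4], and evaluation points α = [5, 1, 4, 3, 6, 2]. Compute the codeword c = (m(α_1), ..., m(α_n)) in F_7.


c = [1, 0, 1, 2, 2, 4]

Message polynomial: m(x) = 4 + 6·x + 4·x^2 (mod 7).
For each evaluation point α_i, compute m(α_i) mod 7:
  α_1 = 5: Horner steps 4 → 5 → 1, so m(5) = 1.
  α_2 = 1: Horner steps 4 → 3 → 0, so m(1) = 0.
  α_3 = 4: Horner steps 4 → 1 → 1, so m(4) = 1.
  α_4 = 3: Horner steps 4 → 4 → 2, so m(3) = 2.
  α_5 = 6: Horner steps 4 → 2 → 2, so m(6) = 2.
  α_6 = 2: Horner steps 4 → 0 → 4, so m(2) = 4.
Codeword c = [1, 0, 1, 2, 2, 4] ∈ F_7^6.


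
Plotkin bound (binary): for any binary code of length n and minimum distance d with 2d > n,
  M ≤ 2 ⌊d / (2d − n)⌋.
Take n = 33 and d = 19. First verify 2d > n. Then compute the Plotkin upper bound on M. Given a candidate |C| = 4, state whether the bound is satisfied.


Plotkin bound M ≤ 6; given |C| = 4 ≤ bound (satisfied).

Check applicability: 2d = 38, n = 33.
2d − n = 5 > 0, so Plotkin applies.
Compute d/(2d−n) = 19/5 ≈ 3.8000.
⌊d/(2d−n)⌋ = 3.
Plotkin bound: M ≤ 2·3 = 6.
Given |C| = 4, check: satisfied.
This |C| is below the Plotkin bound.


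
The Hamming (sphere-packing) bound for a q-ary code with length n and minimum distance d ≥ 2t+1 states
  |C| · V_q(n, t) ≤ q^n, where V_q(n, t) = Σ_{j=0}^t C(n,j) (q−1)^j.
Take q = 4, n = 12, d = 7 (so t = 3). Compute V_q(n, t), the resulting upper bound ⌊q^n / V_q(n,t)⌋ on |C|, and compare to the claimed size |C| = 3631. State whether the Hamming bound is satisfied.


V_q(n, t) = 6571, q^n = 16777216, Hamming bound = 2553, |C| = 3631 > bound (violated).

Step 1: Compute V_q(n, t) = Σ_{j=0}^3 C(n, j) (q−1)^j.
  j = 0: C(12,0)·(3)^0 = 1·1 = 1.
  j = 1: C(12,1)·(3)^1 = 12·3 = 36.
  j = 2: C(12,2)·(3)^2 = 66·9 = 594.
  j = 3: C(12,3)·(3)^3 = 220·27 = 5940.
  V_q(n, t) = 1 + 36 + 594 + 5940 = 6571.
Step 2: q^n = 4^12 = 16777216.
Step 3: Hamming bound ⌊q^n / V_q(n,t)⌋ = ⌊16777216/6571⌋ = 2553.
Step 4: Compare |C| = 3631 to 2553: violated.
The claimed |C| lies above the Hamming bound, so no 4-ary code of length 12 with d ≥ 7 can have 3631 codewords.


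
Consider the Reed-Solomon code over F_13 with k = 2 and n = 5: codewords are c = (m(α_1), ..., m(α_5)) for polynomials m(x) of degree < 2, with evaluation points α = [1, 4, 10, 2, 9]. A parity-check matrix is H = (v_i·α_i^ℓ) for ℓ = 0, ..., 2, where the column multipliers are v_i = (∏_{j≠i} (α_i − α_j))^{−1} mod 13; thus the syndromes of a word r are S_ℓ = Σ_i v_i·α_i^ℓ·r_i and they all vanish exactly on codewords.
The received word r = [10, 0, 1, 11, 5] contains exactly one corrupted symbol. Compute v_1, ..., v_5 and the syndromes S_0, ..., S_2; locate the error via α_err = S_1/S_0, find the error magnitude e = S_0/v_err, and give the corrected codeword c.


S = (7, 5, 11), error at position 3, error magnitude e = 8, c = [10, 0, 6, 11, 5].

Step 1: column multipliers v_i = (∏_{j≠i}(α_i − α_j))^{−1} mod 13.
  i = 1 (α = 1): (1−4)(1−10)(1−2)(1−9) = (−3)·(−9)·(−1)·(−8) = 216 ≡ 8, so v_1 = 8^{−1} = 5 (mod 13).
  i = 2 (α = 4): (4−1)(4−10)(4−2)(4−9) = 3·(−6)·2·(−5) = 180 ≡ 11, so v_2 = 11^{−1} = 6 (mod 13).
  i = 3 (α = 10): (10−1)(10−4)(10−2)(10−9) = 9·6·8·1 = 432 ≡ 3, so v_3 = 3^{−1} = 9 (mod 13).
  i = 4 (α = 2): (2−1)(2−4)(2−10)(2−9) = 1·(−2)·(−8)·(−7) = −112 ≡ 5, so v_4 = 5^{−1} = 8 (mod 13).
  i = 5 (α = 9): (9−1)(9−4)(9−10)(9−2) = 8·5·(−1)·7 = −280 ≡ 6, so v_5 = 6^{−1} = 11 (mod 13).
  v = [5, 6, 9, 8, 11].
Step 2: syndromes of r = [10, 0, 1, 11, 5] (all sums mod 13).
  S_0 = Σ v_i r_i = 5·10 + 6·0 + 9·1 + 8·11 + 11·5 = 202 ≡ 7.
  S_1 = Σ v_i α_i r_i = 5·1·10 + 6·4·0 + 9·10·1 + 8·2·11 + 11·9·5 = 811 ≡ 5.
  α_i^2 mod 13 = [1, 3, 9, 4, 3].
  S_2 = Σ v_i α_i^2 r_i = 5·1·10 + 6·3·0 + 9·9·1 + 8·4·11 + 11·3·5 = 648 ≡ 11.
  S = (7, 5, 11) ≠ 0, so r is not a codeword (an error is present).
Step 3: locate the error. For a single error e at position i, S_ℓ = v_i·e·α_i^ℓ, so α_err = S_1/S_0.
  S_0^{−1} = 7^{−1} = 2 (mod 13), so α_err = 5·2 = 10 ≡ 10 = α_3. Error position i = 3.
  Consistency check: S_2/S_1 = 11·8 = 88 ≡ 10 = α_err ✓ (single-error assumption holds).
Step 4: error magnitude e = S_0/v_3 = S_0·∏_{j≠3}(α_3 − α_j) = 7·3 = 21 ≡ 8 (mod 13).
Step 5: correct position 3: c_3 = r_3 − e = 1 − 8 ≡ 6 (mod 13). Hence c = [10, 0, 6, 11, 5].
  Check: interpolating c through the α_i gives m(x) = 9 + 1·x (degree < 2) with m(α_i) = c_i for every i, so c is indeed a codeword.


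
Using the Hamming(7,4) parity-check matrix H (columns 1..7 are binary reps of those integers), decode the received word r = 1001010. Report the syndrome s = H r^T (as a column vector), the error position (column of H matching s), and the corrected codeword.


s = (0, 1, 1)^T, error position = 3, corrected codeword c = 1011010

Compute s = H r^T mod 2 one row at a time:
  s_1 = 1 + 0 + 1 + 0 = 2 ≡ 0 (mod 2).
  s_2 = 0 + 0 + 1 + 0 = 1 ≡ 1 (mod 2).
  s_3 = 1 + 0 + 0 + 0 = 1 ≡ 1 (mod 2).
s = (0, 1, 1)^T — this equals column 3 of H (binary 011), so error is at position 3.
Correct: flip bit 3 of r = 1001010 to get c = 1011010.


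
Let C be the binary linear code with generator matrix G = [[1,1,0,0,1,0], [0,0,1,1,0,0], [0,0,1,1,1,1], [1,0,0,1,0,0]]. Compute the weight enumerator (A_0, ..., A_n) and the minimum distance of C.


Weight distribution: A_0 = 1, A_2 = 4, A_3 = 6, A_4 = 3, A_5 = 2. Minimum distance d = 2.

Enumerate all 2^4 = 16 messages m ∈ F_2^4.
For each, compute codeword c = mG in F_2^6, then tally its weight.
  m = 0000 → c = 000000, weight = 0.
  m = 1000 → c = 110010, weight = 3.
  m = 0100 → c = 001100, weight = 2.
  m = 1100 → c = 111110, weight = 5.
  m = 0010 → c = 001111, weight = 4.
  m = 1010 → c = 111101, weight = 5.
  m = 0110 → c = 000011, weight = 2.
  m = 1110 → c = 110001, weight = 3.
  m = 0001 → c = 100100, weight = 2.
  m = 1001 → c = 010110, weight = 3.
  m = 0101 → c = 101000, weight = 2.
  m = 1101 → c = 011010, weight = 3.
  m = 0011 → c = 101011, weight = 4.
  m = 1011 → c = 011001, weight = 3.
  m = 0111 → c = 100111, weight = 4.
  m = 1111 → c = 010101, weight = 3.
Tally weights:
  weight 0: 1 codewords.
  weight 2: 4 codewords.
  weight 3: 6 codewords.
  weight 4: 3 codewords.
  weight 5: 2 codewords.
Minimum distance d = smallest w > 0 with A_w > 0 = 2.
Sanity: Σ A_w = 16 = 2^4 = 16 ✓.


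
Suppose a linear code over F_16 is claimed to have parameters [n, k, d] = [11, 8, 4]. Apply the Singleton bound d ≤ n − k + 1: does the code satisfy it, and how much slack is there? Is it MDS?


Singleton RHS = n − k + 1 = 4, slack = 0, bound satisfied, MDS.

Singleton bound: d ≤ n − k + 1.
Here n = 11, k = 8, so n − k + 1 = 4.
Given d = 4, check d ≤ 4: YES.
Slack = (n − k + 1) − d = 0.
The code is MDS (slack = 0).
Description: the claimed parameters are [11, 8, 4]_16; such a code would be MDS (meets Singleton bound).


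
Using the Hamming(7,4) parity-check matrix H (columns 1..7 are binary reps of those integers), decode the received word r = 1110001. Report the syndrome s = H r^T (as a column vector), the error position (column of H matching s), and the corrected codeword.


s = (1, 1, 1)^T, error position = 7, corrected codeword c = 1110000

Compute s = H r^T mod 2 one row at a time:
  s_1 = 0 + 0 + 0 + 1 = 1 ≡ 1 (mod 2).
  s_2 = 1 + 1 + 0 + 1 = 3 ≡ 1 (mod 2).
  s_3 = 1 + 1 + 0 + 1 = 3 ≡ 1 (mod 2).
s = (1, 1, 1)^T — this equals column 7 of H (binary 111), so error is at position 7.
Correct: flip bit 7 of r = 1110001 to get c = 1110000.


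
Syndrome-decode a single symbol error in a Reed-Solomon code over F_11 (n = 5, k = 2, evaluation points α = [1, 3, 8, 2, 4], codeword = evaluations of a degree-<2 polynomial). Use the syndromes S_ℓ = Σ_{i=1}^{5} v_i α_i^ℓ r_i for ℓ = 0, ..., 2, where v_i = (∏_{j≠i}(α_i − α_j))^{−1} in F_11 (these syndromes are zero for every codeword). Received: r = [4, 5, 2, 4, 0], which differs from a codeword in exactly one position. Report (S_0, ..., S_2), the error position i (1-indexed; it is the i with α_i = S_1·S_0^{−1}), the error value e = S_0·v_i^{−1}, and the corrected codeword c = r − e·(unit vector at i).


S = (6, 1, 2), error at position 4, error magnitude e = 5, c = [4, 5, 2, 10, 0].

Step 1: column multipliers v_i = (∏_{j≠i}(α_i − α_j))^{−1} mod 11.
  i = 1 (α = 1): (1−3)(1−8)(1−2)(1−4) = (−2)·(−7)·(−1)·(−3) = 42 ≡ 9, so v_1 = 9^{−1} = 5 (mod 11).
  i = 2 (α = 3): (3−1)(3−8)(3−2)(3−4) = 2·(−5)·1·(−1) = 10 ≡ 10, so v_2 = 10^{−1} = 10 (mod 11).
  i = 3 (α = 8): (8−1)(8−3)(8−2)(8−4) = 7·5·6·4 = 840 ≡ 4, so v_3 = 4^{−1} = 3 (mod 11).
  i = 4 (α = 2): (2−1)(2−3)(2−8)(2−4) = 1·(−1)·(−6)·(−2) = −12 ≡ 10, so v_4 = 10^{−1} = 10 (mod 11).
  i = 5 (α = 4): (4−1)(4−3)(4−8)(4−2) = 3·1·(−4)·2 = −24 ≡ 9, so v_5 = 9^{−1} = 5 (mod 11).
  v = [5, 10, 3, 10, 5].
Step 2: syndromes of r = [4, 5, 2, 4, 0] (all sums mod 11).
  S_0 = Σ v_i r_i = 5·4 + 10·5 + 3·2 + 10·4 + 5·0 = 116 ≡ 6.
  S_1 = Σ v_i α_i r_i = 5·1·4 + 10·3·5 + 3·8·2 + 10·2·4 + 5·4·0 = 298 ≡ 1.
  α_i^2 mod 11 = [1, 9, 9, 4, 5].
  S_2 = Σ v_i α_i^2 r_i = 5·1·4 + 10·9·5 + 3·9·2 + 10·4·4 + 5·5·0 = 684 ≡ 2.
  S = (6, 1, 2) ≠ 0, so r is not a codeword (an error is present).
Step 3: locate the error. For a single error e at position i, S_ℓ = v_i·e·α_i^ℓ, so α_err = S_1/S_0.
  S_0^{−1} = 6^{−1} = 2 (mod 11), so α_err = 1·2 = 2 ≡ 2 = α_4. Error position i = 4.
  Consistency check: S_2/S_1 = 2·1 = 2 ≡ 2 = α_err ✓ (single-error assumption holds).
Step 4: error magnitude e = S_0/v_4 = S_0·∏_{j≠4}(α_4 − α_j) = 6·10 = 60 ≡ 5 (mod 11).
Step 5: correct position 4: c_4 = r_4 − e = 4 − 5 ≡ 10 (mod 11). Hence c = [4, 5, 2, 10, 0].
  Check: interpolating c through the α_i gives m(x) = 9 + 6·x (degree < 2) with m(α_i) = c_i for every i, so c is indeed a codeword.


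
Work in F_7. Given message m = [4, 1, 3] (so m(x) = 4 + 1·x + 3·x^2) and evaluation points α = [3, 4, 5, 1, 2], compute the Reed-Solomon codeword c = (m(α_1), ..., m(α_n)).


c = [6, 0, 0, 1, 4]

Message polynomial: m(x) = 4 + 1·x + 3·x^2 (mod 7).
For each evaluation point α_i, compute m(α_i) mod 7:
  α_1 = 3: Horner steps 3 → 3 → 6, so m(3) = 6.
  α_2 = 4: Horner steps 3 → 6 → 0, so m(4) = 0.
  α_3 = 5: Horner steps 3 → 2 → 0, so m(5) = 0.
  α_4 = 1: Horner steps 3 → 4 → 1, so m(1) = 1.
  α_5 = 2: Horner steps 3 → 0 → 4, so m(2) = 4.
Codeword c = [6, 0, 0, 1, 4] ∈ F_7^5.


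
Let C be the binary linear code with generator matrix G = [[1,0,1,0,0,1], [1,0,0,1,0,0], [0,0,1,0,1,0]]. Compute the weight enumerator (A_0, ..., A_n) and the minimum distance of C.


Weight distribution: A_0 = 1, A_2 = 2, A_3 = 4, A_4 = 1. Minimum distance d = 2.

Enumerate all 2^3 = 8 messages m ∈ F_2^3.
For each, compute codeword c = mG in F_2^6, then tally its weight.
  m = 000 → c = 000000, weight = 0.
  m = 100 → c = 101001, weight = 3.
  m = 010 → c = 100100, weight = 2.
  m = 110 → c = 001101, weight = 3.
  m = 001 → c = 001010, weight = 2.
  m = 101 → c = 100011, weight = 3.
  m = 011 → c = 101110, weight = 4.
  m = 111 → c = 000111, weight = 3.
Tally weights:
  weight 0: 1 codewords.
  weight 2: 2 codewords.
  weight 3: 4 codewords.
  weight 4: 1 codewords.
Minimum distance d = smallest w > 0 with A_w > 0 = 2.
Sanity: Σ A_w = 8 = 2^3 = 8 ✓.


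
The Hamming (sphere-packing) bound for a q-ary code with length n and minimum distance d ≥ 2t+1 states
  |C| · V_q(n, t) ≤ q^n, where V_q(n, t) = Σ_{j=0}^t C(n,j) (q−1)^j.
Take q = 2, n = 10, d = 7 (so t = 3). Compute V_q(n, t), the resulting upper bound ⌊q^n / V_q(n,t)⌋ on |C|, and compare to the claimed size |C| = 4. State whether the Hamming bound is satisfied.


V_q(n, t) = 176, q^n = 1024, Hamming bound = 5, |C| = 4 ≤ bound (satisfied).

Step 1: Compute V_q(n, t) = Σ_{j=0}^3 C(n, j) (q−1)^j.
  j = 0: C(10,0)·(1)^0 = 1·1 = 1.
  j = 1: C(10,1)·(1)^1 = 10·1 = 10.
  j = 2: C(10,2)·(1)^2 = 45·1 = 45.
  j = 3: C(10,3)·(1)^3 = 120·1 = 120.
  V_q(n, t) = 1 + 10 + 45 + 120 = 176.
Step 2: q^n = 2^10 = 1024.
Step 3: Hamming bound ⌊q^n / V_q(n,t)⌋ = ⌊1024/176⌋ = 5.
Step 4: Compare |C| = 4 to 5: satisfied.
The claimed |C| lies below the Hamming bound.


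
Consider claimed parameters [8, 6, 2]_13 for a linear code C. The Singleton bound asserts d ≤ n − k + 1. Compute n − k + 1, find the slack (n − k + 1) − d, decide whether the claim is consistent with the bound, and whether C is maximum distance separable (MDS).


Singleton RHS = n − k + 1 = 3, slack = 1, bound satisfied, not MDS.

Singleton bound: d ≤ n − k + 1.
Here n = 8, k = 6, so n − k + 1 = 3.
Given d = 2, check d ≤ 3: YES.
Slack = (n − k + 1) − d = 1.
The code is NOT MDS (slack = 1 > 0).
Description: the claimed parameters are [8, 6, 2]_13; such a code would be non-MDS.


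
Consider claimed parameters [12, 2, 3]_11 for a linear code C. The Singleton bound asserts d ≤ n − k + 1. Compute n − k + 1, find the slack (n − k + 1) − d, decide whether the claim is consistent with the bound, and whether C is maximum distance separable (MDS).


Singleton RHS = n − k + 1 = 11, slack = 8, bound satisfied, not MDS.

Singleton bound: d ≤ n − k + 1.
Here n = 12, k = 2, so n − k + 1 = 11.
Given d = 3, check d ≤ 11: YES.
Slack = (n − k + 1) − d = 8.
The code is NOT MDS (slack = 8 > 0).
Description: the claimed parameters are [12, 2, 3]_11; such a code would be non-MDS.


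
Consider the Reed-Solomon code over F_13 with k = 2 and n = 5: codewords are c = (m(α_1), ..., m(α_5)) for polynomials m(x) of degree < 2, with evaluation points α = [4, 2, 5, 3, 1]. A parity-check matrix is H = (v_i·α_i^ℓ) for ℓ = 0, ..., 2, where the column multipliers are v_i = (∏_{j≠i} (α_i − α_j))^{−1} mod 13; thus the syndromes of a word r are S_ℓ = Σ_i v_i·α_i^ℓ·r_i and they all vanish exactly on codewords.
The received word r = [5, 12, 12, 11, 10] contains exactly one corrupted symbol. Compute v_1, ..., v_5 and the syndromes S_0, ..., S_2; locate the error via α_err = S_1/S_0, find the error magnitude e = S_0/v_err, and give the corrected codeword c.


S = (3, 6, 12), error at position 2, error magnitude e = 8, c = [5, 4, 12, 11, 10].

Step 1: column multipliers v_i = (∏_{j≠i}(α_i − α_j))^{−1} mod 13.
  i = 1 (α = 4): (4−2)(4−5)(4−3)(4−1) = 2·(−1)·1·3 = −6 ≡ 7, so v_1 = 7^{−1} = 2 (mod 13).
  i = 2 (α = 2): (2−4)(2−5)(2−3)(2−1) = (−2)·(−3)·(−1)·1 = −6 ≡ 7, so v_2 = 7^{−1} = 2 (mod 13).
  i = 3 (α = 5): (5−4)(5−2)(5−3)(5−1) = 1·3·2·4 = 24 ≡ 11, so v_3 = 11^{−1} = 6 (mod 13).
  i = 4 (α = 3): (3−4)(3−2)(3−5)(3−1) = (−1)·1·(−2)·2 = 4 ≡ 4, so v_4 = 4^{−1} = 10 (mod 13).
  i = 5 (α = 1): (1−4)(1−2)(1−5)(1−3) = (−3)·(−1)·(−4)·(−2) = 24 ≡ 11, so v_5 = 11^{−1} = 6 (mod 13).
  v = [2, 2, 6, 10, 6].
Step 2: syndromes of r = [5, 12, 12, 11, 10] (all sums mod 13).
  S_0 = Σ v_i r_i = 2·5 + 2·12 + 6·12 + 10·11 + 6·10 = 276 ≡ 3.
  S_1 = Σ v_i α_i r_i = 2·4·5 + 2·2·12 + 6·5·12 + 10·3·11 + 6·1·10 = 838 ≡ 6.
  α_i^2 mod 13 = [3, 4, 12, 9, 1].
  S_2 = Σ v_i α_i^2 r_i = 2·3·5 + 2·4·12 + 6·12·12 + 10·9·11 + 6·1·10 = 2040 ≡ 12.
  S = (3, 6, 12) ≠ 0, so r is not a codeword (an error is present).
Step 3: locate the error. For a single error e at position i, S_ℓ = v_i·e·α_i^ℓ, so α_err = S_1/S_0.
  S_0^{−1} = 3^{−1} = 9 (mod 13), so α_err = 6·9 = 54 ≡ 2 = α_2. Error position i = 2.
  Consistency check: S_2/S_1 = 12·11 = 132 ≡ 2 = α_err ✓ (single-error assumption holds).
Step 4: error magnitude e = S_0/v_2 = S_0·∏_{j≠2}(α_2 − α_j) = 3·7 = 21 ≡ 8 (mod 13).
Step 5: correct position 2: c_2 = r_2 − e = 12 − 8 ≡ 4 (mod 13). Hence c = [5, 4, 12, 11, 10].
  Check: interpolating c through the α_i gives m(x) = 3 + 7·x (degree < 2) with m(α_i) = c_i for every i, so c is indeed a codeword.


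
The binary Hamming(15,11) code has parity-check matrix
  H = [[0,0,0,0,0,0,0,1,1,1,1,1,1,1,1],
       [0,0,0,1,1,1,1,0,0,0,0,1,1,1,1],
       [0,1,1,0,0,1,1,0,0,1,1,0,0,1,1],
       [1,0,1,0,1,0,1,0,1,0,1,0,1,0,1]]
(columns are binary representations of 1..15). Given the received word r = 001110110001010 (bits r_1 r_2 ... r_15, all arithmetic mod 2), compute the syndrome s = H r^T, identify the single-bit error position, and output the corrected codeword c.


s = (1, 1, 1, 1)^T, error position = 15, corrected codeword c = 001110110001011

Compute s = H r^T mod 2 one row at a time:
  s_1 = 1 + 0 + 0 + 0 + 1 + 0 + 1 + 0 = 3 ≡ 1 (mod 2).
  s_2 = 1 + 1 + 0 + 1 + 1 + 0 + 1 + 0 = 5 ≡ 1 (mod 2).
  s_3 = 0 + 1 + 0 + 1 + 0 + 0 + 1 + 0 = 3 ≡ 1 (mod 2).
  s_4 = 0 + 1 + 1 + 1 + 0 + 0 + 0 + 0 = 3 ≡ 1 (mod 2).
s = (1, 1, 1, 1)^T — this equals column 15 of H (binary 1111), so error is at position 15.
Correct: flip bit 15 of r = 001110110001010 to get c = 001110110001011.


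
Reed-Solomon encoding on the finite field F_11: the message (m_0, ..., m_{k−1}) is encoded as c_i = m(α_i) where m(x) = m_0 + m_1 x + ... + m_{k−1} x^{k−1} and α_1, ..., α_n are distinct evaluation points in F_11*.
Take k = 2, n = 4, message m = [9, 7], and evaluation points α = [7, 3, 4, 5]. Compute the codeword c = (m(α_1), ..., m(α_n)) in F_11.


c = [3, 8, 4, 0]

Message polynomial: m(x) = 9 + 7·x (mod 11).
For each evaluation point α_i, compute m(α_i) mod 11:
  α_1 = 7: Horner steps 7 → 3, so m(7) = 3.
  α_2 = 3: Horner steps 7 → 8, so m(3) = 8.
  α_3 = 4: Horner steps 7 → 4, so m(4) = 4.
  α_4 = 5: Horner steps 7 → 0, so m(5) = 0.
Codeword c = [3, 8, 4, 0] ∈ F_11^4.


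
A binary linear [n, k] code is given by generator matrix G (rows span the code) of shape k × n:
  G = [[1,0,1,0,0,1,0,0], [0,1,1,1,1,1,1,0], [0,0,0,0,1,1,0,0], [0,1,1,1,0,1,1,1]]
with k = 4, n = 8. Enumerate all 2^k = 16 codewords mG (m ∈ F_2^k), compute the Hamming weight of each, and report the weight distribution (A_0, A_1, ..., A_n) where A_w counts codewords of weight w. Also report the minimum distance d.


Weight distribution: A_0 = 1, A_2 = 3, A_3 = 3, A_4 = 1, A_5 = 4, A_6 = 3, A_7 = 1. Minimum distance d = 2.

Enumerate all 2^4 = 16 messages m ∈ F_2^4.
For each, compute codeword c = mG in F_2^8, then tally its weight.
  m = 0000 → c = 00000000, weight = 0.
  m = 1000 → c = 10100100, weight = 3.
  m = 0100 → c = 01111110, weight = 6.
  m = 1100 → c = 11011010, weight = 5.
  m = 0010 → c = 00001100, weight = 2.
  m = 1010 → c = 10101000, weight = 3.
  m = 0110 → c = 01110010, weight = 4.
  m = 1110 → c = 11010110, weight = 5.
  m = 0001 → c = 01110111, weight = 6.
  m = 1001 → c = 11010011, weight = 5.
  m = 0101 → c = 00001001, weight = 2.
  m = 1101 → c = 10101101, weight = 5.
  m = 0011 → c = 01111011, weight = 6.
  m = 1011 → c = 11011111, weight = 7.
  m = 0111 → c = 00000101, weight = 2.
  m = 1111 → c = 10100001, weight = 3.
Tally weights:
  weight 0: 1 codewords.
  weight 2: 3 codewords.
  weight 3: 3 codewords.
  weight 4: 1 codewords.
  weight 5: 4 codewords.
  weight 6: 3 codewords.
  weight 7: 1 codewords.
Minimum distance d = smallest w > 0 with A_w > 0 = 2.
Sanity: Σ A_w = 16 = 2^4 = 16 ✓.


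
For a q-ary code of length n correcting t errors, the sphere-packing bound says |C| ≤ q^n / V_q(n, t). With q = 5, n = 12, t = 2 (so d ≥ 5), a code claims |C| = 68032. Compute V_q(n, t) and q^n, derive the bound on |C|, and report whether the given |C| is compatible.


V_q(n, t) = 1105, q^n = 244140625, Hamming bound = 220941, |C| = 68032 ≤ bound (satisfied).

Step 1: Compute V_q(n, t) = Σ_{j=0}^2 C(n, j) (q−1)^j.
  j = 0: C(12,0)·(4)^0 = 1·1 = 1.
  j = 1: C(12,1)·(4)^1 = 12·4 = 48.
  j = 2: C(12,2)·(4)^2 = 66·16 = 1056.
  V_q(n, t) = 1 + 48 + 1056 = 1105.
Step 2: q^n = 5^12 = 244140625.
Step 3: Hamming bound ⌊q^n / V_q(n,t)⌋ = ⌊244140625/1105⌋ = 220941.
Step 4: Compare |C| = 68032 to 220941: satisfied.
The claimed |C| lies below the Hamming bound.


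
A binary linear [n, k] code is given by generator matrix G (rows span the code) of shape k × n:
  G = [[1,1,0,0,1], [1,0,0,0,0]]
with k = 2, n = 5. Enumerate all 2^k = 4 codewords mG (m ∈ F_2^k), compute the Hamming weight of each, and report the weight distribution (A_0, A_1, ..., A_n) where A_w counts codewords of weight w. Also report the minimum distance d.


Weight distribution: A_0 = 1, A_1 = 1, A_2 = 1, A_3 = 1. Minimum distance d = 1.

Enumerate all 2^2 = 4 messages m ∈ F_2^2.
For each, compute codeword c = mG in F_2^5, then tally its weight.
  m = 00 → c = 00000, weight = 0.
  m = 10 → c = 11001, weight = 3.
  m = 01 → c = 10000, weight = 1.
  m = 11 → c = 01001, weight = 2.
Tally weights:
  weight 0: 1 codewords.
  weight 1: 1 codewords.
  weight 2: 1 codewords.
  weight 3: 1 codewords.
Minimum distance d = smallest w > 0 with A_w > 0 = 1.
Sanity: Σ A_w = 4 = 2^2 = 4 ✓.


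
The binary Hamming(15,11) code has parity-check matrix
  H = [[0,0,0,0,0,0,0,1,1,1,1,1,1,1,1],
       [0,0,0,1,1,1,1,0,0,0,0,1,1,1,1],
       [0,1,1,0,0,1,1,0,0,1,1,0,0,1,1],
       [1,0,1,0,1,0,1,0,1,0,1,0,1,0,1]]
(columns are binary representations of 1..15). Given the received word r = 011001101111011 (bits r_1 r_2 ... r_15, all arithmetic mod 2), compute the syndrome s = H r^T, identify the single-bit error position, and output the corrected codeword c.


s = (0, 1, 0, 1)^T, error position = 5, corrected codeword c = 011011101111011

Compute s = H r^T mod 2 one row at a time:
  s_1 = 0 + 1 + 1 + 1 + 1 + 0 + 1 + 1 = 6 ≡ 0 (mod 2).
  s_2 = 0 + 0 + 1 + 1 + 1 + 0 + 1 + 1 = 5 ≡ 1 (mod 2).
  s_3 = 1 + 1 + 1 + 1 + 1 + 1 + 1 + 1 = 8 ≡ 0 (mod 2).
  s_4 = 0 + 1 + 0 + 1 + 1 + 1 + 0 + 1 = 5 ≡ 1 (mod 2).
s = (0, 1, 0, 1)^T — this equals column 5 of H (binary 0101), so error is at position 5.
Correct: flip bit 5 of r = 011001101111011 to get c = 011011101111011.


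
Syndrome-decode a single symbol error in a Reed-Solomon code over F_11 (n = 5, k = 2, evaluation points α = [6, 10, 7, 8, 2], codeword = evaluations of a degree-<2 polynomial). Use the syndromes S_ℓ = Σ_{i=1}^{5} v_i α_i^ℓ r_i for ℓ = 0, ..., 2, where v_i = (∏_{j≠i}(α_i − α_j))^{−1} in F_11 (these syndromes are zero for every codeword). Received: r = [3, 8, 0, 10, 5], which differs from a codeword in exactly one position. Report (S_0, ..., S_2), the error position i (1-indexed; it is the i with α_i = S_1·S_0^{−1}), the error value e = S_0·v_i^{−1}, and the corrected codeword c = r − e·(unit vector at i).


S = (2, 1, 6), error at position 1, error magnitude e = 2, c = [1, 8, 0, 10, 5].

Step 1: column multipliers v_i = (∏_{j≠i}(α_i − α_j))^{−1} mod 11.
  i = 1 (α = 6): (6−10)(6−7)(6−8)(6−2) = (−4)·(−1)·(−2)·4 = −32 ≡ 1, so v_1 = 1^{−1} = 1 (mod 11).
  i = 2 (α = 10): (10−6)(10−7)(10−8)(10−2) = 4·3·2·8 = 192 ≡ 5, so v_2 = 5^{−1} = 9 (mod 11).
  i = 3 (α = 7): (7−6)(7−10)(7−8)(7−2) = 1·(−3)·(−1)·5 = 15 ≡ 4, so v_3 = 4^{−1} = 3 (mod 11).
  i = 4 (α = 8): (8−6)(8−10)(8−7)(8−2) = 2·(−2)·1·6 = −24 ≡ 9, so v_4 = 9^{−1} = 5 (mod 11).
  i = 5 (α = 2): (2−6)(2−10)(2−7)(2−8) = (−4)·(−8)·(−5)·(−6) = 960 ≡ 3, so v_5 = 3^{−1} = 4 (mod 11).
  v = [1, 9, 3, 5, 4].
Step 2: syndromes of r = [3, 8, 0, 10, 5] (all sums mod 11).
  S_0 = Σ v_i r_i = 1·3 + 9·8 + 3·0 + 5·10 + 4·5 = 145 ≡ 2.
  S_1 = Σ v_i α_i r_i = 1·6·3 + 9·10·8 + 3·7·0 + 5·8·10 + 4·2·5 = 1178 ≡ 1.
  α_i^2 mod 11 = [3, 1, 5, 9, 4].
  S_2 = Σ v_i α_i^2 r_i = 1·3·3 + 9·1·8 + 3·5·0 + 5·9·10 + 4·4·5 = 611 ≡ 6.
  S = (2, 1, 6) ≠ 0, so r is not a codeword (an error is present).
Step 3: locate the error. For a single error e at position i, S_ℓ = v_i·e·α_i^ℓ, so α_err = S_1/S_0.
  S_0^{−1} = 2^{−1} = 6 (mod 11), so α_err = 1·6 = 6 ≡ 6 = α_1. Error position i = 1.
  Consistency check: S_2/S_1 = 6·1 = 6 ≡ 6 = α_err ✓ (single-error assumption holds).
Step 4: error magnitude e = S_0/v_1 = S_0·∏_{j≠1}(α_1 − α_j) = 2·1 = 2 ≡ 2 (mod 11).
Step 5: correct position 1: c_1 = r_1 − e = 3 − 2 ≡ 1 (mod 11). Hence c = [1, 8, 0, 10, 5].
  Check: interpolating c through the α_i gives m(x) = 7 + 10·x (degree < 2) with m(α_i) = c_i for every i, so c is indeed a codeword.


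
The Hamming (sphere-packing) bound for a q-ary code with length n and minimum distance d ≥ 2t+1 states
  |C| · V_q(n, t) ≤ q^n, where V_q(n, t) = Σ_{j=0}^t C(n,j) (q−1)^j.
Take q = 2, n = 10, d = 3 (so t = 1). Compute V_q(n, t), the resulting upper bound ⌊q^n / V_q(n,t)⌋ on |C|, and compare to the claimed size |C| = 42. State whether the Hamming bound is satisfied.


V_q(n, t) = 11, q^n = 1024, Hamming bound = 93, |C| = 42 ≤ bound (satisfied).

Step 1: Compute V_q(n, t) = Σ_{j=0}^1 C(n, j) (q−1)^j.
  j = 0: C(10,0)·(1)^0 = 1·1 = 1.
  j = 1: C(10,1)·(1)^1 = 10·1 = 10.
  V_q(n, t) = 1 + 10 = 11.
Step 2: q^n = 2^10 = 1024.
Step 3: Hamming bound ⌊q^n / V_q(n,t)⌋ = ⌊1024/11⌋ = 93.
Step 4: Compare |C| = 42 to 93: satisfied.
The claimed |C| lies below the Hamming bound.


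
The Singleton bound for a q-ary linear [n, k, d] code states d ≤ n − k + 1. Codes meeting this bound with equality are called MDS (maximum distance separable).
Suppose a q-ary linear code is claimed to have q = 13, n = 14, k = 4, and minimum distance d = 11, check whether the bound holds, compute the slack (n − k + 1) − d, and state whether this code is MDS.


Singleton RHS = n − k + 1 = 11, slack = 0, bound satisfied, MDS.

Singleton bound: d ≤ n − k + 1.
Here n = 14, k = 4, so n − k + 1 = 11.
Given d = 11, check d ≤ 11: YES.
Slack = (n − k + 1) − d = 0.
The code is MDS (slack = 0).
Description: the claimed parameters are [14, 4, 11]_13; such a code would be MDS (meets Singleton bound).


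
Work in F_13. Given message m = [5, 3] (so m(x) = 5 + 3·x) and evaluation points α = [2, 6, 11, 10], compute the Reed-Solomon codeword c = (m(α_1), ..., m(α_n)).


c = [11, 10, 12, 9]

Message polynomial: m(x) = 5 + 3·x (mod 13).
For each evaluation point α_i, compute m(α_i) mod 13:
  α_1 = 2: Horner steps 3 → 11, so m(2) = 11.
  α_2 = 6: Horner steps 3 → 10, so m(6) = 10.
  α_3 = 11: Horner steps 3 → 12, so m(11) = 12.
  α_4 = 10: Horner steps 3 → 9, so m(10) = 9.
Codeword c = [11, 10, 12, 9] ∈ F_13^4.


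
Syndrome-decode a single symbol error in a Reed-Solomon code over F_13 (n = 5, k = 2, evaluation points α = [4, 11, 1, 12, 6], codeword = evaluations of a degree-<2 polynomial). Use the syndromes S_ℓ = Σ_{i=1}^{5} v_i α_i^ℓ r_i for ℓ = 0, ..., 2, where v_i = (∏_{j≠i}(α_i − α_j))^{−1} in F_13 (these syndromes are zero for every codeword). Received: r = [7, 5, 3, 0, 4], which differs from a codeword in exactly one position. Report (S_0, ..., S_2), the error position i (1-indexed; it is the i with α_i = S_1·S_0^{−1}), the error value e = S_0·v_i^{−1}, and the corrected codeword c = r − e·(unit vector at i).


S = (3, 12, 9), error at position 1, error magnitude e = 6, c = [1, 5, 3, 0, 4].

Step 1: column multipliers v_i = (∏_{j≠i}(α_i − α_j))^{−1} mod 13.
  i = 1 (α = 4): (4−11)(4−1)(4−12)(4−6) = (−7)·3·(−8)·(−2) = −336 ≡ 2, so v_1 = 2^{−1} = 7 (mod 13).
  i = 2 (α = 11): (11−4)(11−1)(11−12)(11−6) = 7·10·(−1)·5 = −350 ≡ 1, so v_2 = 1^{−1} = 1 (mod 13).
  i = 3 (α = 1): (1−4)(1−11)(1−12)(1−6) = (−3)·(−10)·(−11)·(−5) = 1650 ≡ 12, so v_3 = 12^{−1} = 12 (mod 13).
  i = 4 (α = 12): (12−4)(12−11)(12−1)(12−6) = 8·1·11·6 = 528 ≡ 8, so v_4 = 8^{−1} = 5 (mod 13).
  i = 5 (α = 6): (6−4)(6−11)(6−1)(6−12) = 2·(−5)·5·(−6) = 300 ≡ 1, so v_5 = 1^{−1} = 1 (mod 13).
  v = [7, 1, 12, 5, 1].
Step 2: syndromes of r = [7, 5, 3, 0, 4] (all sums mod 13).
  S_0 = Σ v_i r_i = 7·7 + 1·5 + 12·3 + 5·0 + 1·4 = 94 ≡ 3.
  S_1 = Σ v_i α_i r_i = 7·4·7 + 1·11·5 + 12·1·3 + 5·12·0 + 1·6·4 = 311 ≡ 12.
  α_i^2 mod 13 = [3, 4, 1, 1, 10].
  S_2 = Σ v_i α_i^2 r_i = 7·3·7 + 1·4·5 + 12·1·3 + 5·1·0 + 1·10·4 = 243 ≡ 9.
  S = (3, 12, 9) ≠ 0, so r is not a codeword (an error is present).
Step 3: locate the error. For a single error e at position i, S_ℓ = v_i·e·α_i^ℓ, so α_err = S_1/S_0.
  S_0^{−1} = 3^{−1} = 9 (mod 13), so α_err = 12·9 = 108 ≡ 4 = α_1. Error position i = 1.
  Consistency check: S_2/S_1 = 9·12 = 108 ≡ 4 = α_err ✓ (single-error assumption holds).
Step 4: error magnitude e = S_0/v_1 = S_0·∏_{j≠1}(α_1 − α_j) = 3·2 = 6 ≡ 6 (mod 13).
Step 5: correct position 1: c_1 = r_1 − e = 7 − 6 ≡ 1 (mod 13). Hence c = [1, 5, 3, 0, 4].
  Check: interpolating c through the α_i gives m(x) = 8 + 8·x (degree < 2) with m(α_i) = c_i for every i, so c is indeed a codeword.


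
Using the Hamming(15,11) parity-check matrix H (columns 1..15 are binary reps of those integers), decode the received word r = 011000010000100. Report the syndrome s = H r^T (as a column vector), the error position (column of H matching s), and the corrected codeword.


s = (0, 1, 0, 0)^T, error position = 4, corrected codeword c = 011100010000100

Compute s = H r^T mod 2 one row at a time:
  s_1 = 1 + 0 + 0 + 0 + 0 + 1 + 0 + 0 = 2 ≡ 0 (mod 2).
  s_2 = 0 + 0 + 0 + 0 + 0 + 1 + 0 + 0 = 1 ≡ 1 (mod 2).
  s_3 = 1 + 1 + 0 + 0 + 0 + 0 + 0 + 0 = 2 ≡ 0 (mod 2).
  s_4 = 0 + 1 + 0 + 0 + 0 + 0 + 1 + 0 = 2 ≡ 0 (mod 2).
s = (0, 1, 0, 0)^T — this equals column 4 of H (binary 0100), so error is at position 4.
Correct: flip bit 4 of r = 011000010000100 to get c = 011100010000100.


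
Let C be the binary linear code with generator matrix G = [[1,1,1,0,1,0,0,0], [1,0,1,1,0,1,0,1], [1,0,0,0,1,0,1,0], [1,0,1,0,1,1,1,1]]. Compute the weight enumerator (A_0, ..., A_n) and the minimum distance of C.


Weight distribution: A_0 = 1, A_2 = 1, A_3 = 4, A_4 = 3, A_5 = 4, A_6 = 3. Minimum distance d = 2.

Enumerate all 2^4 = 16 messages m ∈ F_2^4.
For each, compute codeword c = mG in F_2^8, then tally its weight.
  m = 0000 → c = 00000000, weight = 0.
  m = 1000 → c = 11101000, weight = 4.
  m = 0100 → c = 10110101, weight = 5.
  m = 1100 → c = 01011101, weight = 5.
  m = 0010 → c = 10001010, weight = 3.
  m = 1010 → c = 01100010, weight = 3.
  m = 0110 → c = 00111111, weight = 6.
  m = 1110 → c = 11010111, weight = 6.
  m = 0001 → c = 10101111, weight = 6.
  m = 1001 → c = 01000111, weight = 4.
  m = 0101 → c = 00011010, weight = 3.
  m = 1101 → c = 11110010, weight = 5.
  m = 0011 → c = 00100101, weight = 3.
  m = 1011 → c = 11001101, weight = 5.
  m = 0111 → c = 10010000, weight = 2.
  m = 1111 → c = 01111000, weight = 4.
Tally weights:
  weight 0: 1 codewords.
  weight 2: 1 codewords.
  weight 3: 4 codewords.
  weight 4: 3 codewords.
  weight 5: 4 codewords.
  weight 6: 3 codewords.
Minimum distance d = smallest w > 0 with A_w > 0 = 2.
Sanity: Σ A_w = 16 = 2^4 = 16 ✓.


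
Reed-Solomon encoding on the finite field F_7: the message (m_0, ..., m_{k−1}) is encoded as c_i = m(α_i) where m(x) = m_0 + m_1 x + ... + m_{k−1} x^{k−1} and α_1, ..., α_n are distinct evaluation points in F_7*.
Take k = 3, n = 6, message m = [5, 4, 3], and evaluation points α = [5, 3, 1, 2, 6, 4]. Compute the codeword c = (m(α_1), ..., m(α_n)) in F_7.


c = [2, 2, 5, 4, 4, 6]

Message polynomial: m(x) = 5 + 4·x + 3·x^2 (mod 7).
For each evaluation point α_i, compute m(α_i) mod 7:
  α_1 = 5: Horner steps 3 → 5 → 2, so m(5) = 2.
  α_2 = 3: Horner steps 3 → 6 → 2, so m(3) = 2.
  α_3 = 1: Horner steps 3 → 0 → 5, so m(1) = 5.
  α_4 = 2: Horner steps 3 → 3 → 4, so m(2) = 4.
  α_5 = 6: Horner steps 3 → 1 → 4, so m(6) = 4.
  α_6 = 4: Horner steps 3 → 2 → 6, so m(4) = 6.
Codeword c = [2, 2, 5, 4, 4, 6] ∈ F_7^6.


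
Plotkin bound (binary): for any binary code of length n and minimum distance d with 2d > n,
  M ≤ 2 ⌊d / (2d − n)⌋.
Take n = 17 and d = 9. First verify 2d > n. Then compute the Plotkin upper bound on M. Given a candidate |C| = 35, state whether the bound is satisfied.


Plotkin bound M ≤ 18; given |C| = 35 > bound (violated).

Check applicability: 2d = 18, n = 17.
2d − n = 1 > 0, so Plotkin applies.
Compute d/(2d−n) = 9/1 ≈ 9.0000.
⌊d/(2d−n)⌋ = 9.
Plotkin bound: M ≤ 2·9 = 18.
Given |C| = 35, check: VIOLATED.
This |C| is above the Plotkin bound, so no binary code with n = 17, d = 9 and 35 codewords exists.


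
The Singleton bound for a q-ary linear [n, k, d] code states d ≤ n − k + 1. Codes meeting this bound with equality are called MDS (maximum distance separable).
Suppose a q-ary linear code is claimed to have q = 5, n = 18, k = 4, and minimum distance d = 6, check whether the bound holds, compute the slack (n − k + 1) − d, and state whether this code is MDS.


Singleton RHS = n − k + 1 = 15, slack = 9, bound satisfied, not MDS.

Singleton bound: d ≤ n − k + 1.
Here n = 18, k = 4, so n − k + 1 = 15.
Given d = 6, check d ≤ 15: YES.
Slack = (n − k + 1) − d = 9.
The code is NOT MDS (slack = 9 > 0).
Description: the claimed parameters are [18, 4, 6]_5; such a code would be non-MDS.


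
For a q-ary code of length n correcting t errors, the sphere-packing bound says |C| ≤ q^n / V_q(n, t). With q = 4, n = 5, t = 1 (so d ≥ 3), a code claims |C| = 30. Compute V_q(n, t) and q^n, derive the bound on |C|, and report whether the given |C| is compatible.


V_q(n, t) = 16, q^n = 1024, Hamming bound = 64, |C| = 30 ≤ bound (satisfied).

Step 1: Compute V_q(n, t) = Σ_{j=0}^1 C(n, j) (q−1)^j.
  j = 0: C(5,0)·(3)^0 = 1·1 = 1.
  j = 1: C(5,1)·(3)^1 = 5·3 = 15.
  V_q(n, t) = 1 + 15 = 16.
Step 2: q^n = 4^5 = 1024.
Step 3: Hamming bound ⌊q^n / V_q(n,t)⌋ = ⌊1024/16⌋ = 64.
Step 4: Compare |C| = 30 to 64: satisfied.
The claimed |C| lies below the Hamming bound.


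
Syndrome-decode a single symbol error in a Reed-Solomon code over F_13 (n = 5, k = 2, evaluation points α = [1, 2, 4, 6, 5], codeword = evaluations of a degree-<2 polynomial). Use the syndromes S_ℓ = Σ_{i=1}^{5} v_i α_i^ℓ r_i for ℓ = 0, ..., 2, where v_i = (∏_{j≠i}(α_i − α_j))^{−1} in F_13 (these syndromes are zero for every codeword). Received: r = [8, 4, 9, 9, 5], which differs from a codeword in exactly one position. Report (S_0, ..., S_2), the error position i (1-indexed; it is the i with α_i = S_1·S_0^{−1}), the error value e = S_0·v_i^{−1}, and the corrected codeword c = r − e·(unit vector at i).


S = (8, 9, 2), error at position 4, error magnitude e = 8, c = [8, 4, 9, 1, 5].

Step 1: column multipliers v_i = (∏_{j≠i}(α_i − α_j))^{−1} mod 13.
  i = 1 (α = 1): (1−2)(1−4)(1−6)(1−5) = (−1)·(−3)·(−5)·(−4) = 60 ≡ 8, so v_1 = 8^{−1} = 5 (mod 13).
  i = 2 (α = 2): (2−1)(2−4)(2−6)(2−5) = 1·(−2)·(−4)·(−3) = −24 ≡ 2, so v_2 = 2^{−1} = 7 (mod 13).
  i = 3 (α = 4): (4−1)(4−2)(4−6)(4−5) = 3·2·(−2)·(−1) = 12 ≡ 12, so v_3 = 12^{−1} = 12 (mod 13).
  i = 4 (α = 6): (6−1)(6−2)(6−4)(6−5) = 5·4·2·1 = 40 ≡ 1, so v_4 = 1^{−1} = 1 (mod 13).
  i = 5 (α = 5): (5−1)(5−2)(5−4)(5−6) = 4·3·1·(−1) = −12 ≡ 1, so v_5 = 1^{−1} = 1 (mod 13).
  v = [5, 7, 12, 1, 1].
Step 2: syndromes of r = [8, 4, 9, 9, 5] (all sums mod 13).
  S_0 = Σ v_i r_i = 5·8 + 7·4 + 12·9 + 1·9 + 1·5 = 190 ≡ 8.
  S_1 = Σ v_i α_i r_i = 5·1·8 + 7·2·4 + 12·4·9 + 1·6·9 + 1·5·5 = 607 ≡ 9.
  α_i^2 mod 13 = [1, 4, 3, 10, 12].
  S_2 = Σ v_i α_i^2 r_i = 5·1·8 + 7·4·4 + 12·3·9 + 1·10·9 + 1·12·5 = 626 ≡ 2.
  S = (8, 9, 2) ≠ 0, so r is not a codeword (an error is present).
Step 3: locate the error. For a single error e at position i, S_ℓ = v_i·e·α_i^ℓ, so α_err = S_1/S_0.
  S_0^{−1} = 8^{−1} = 5 (mod 13), so α_err = 9·5 = 45 ≡ 6 = α_4. Error position i = 4.
  Consistency check: S_2/S_1 = 2·3 = 6 ≡ 6 = α_err ✓ (single-error assumption holds).
Step 4: error magnitude e = S_0/v_4 = S_0·∏_{j≠4}(α_4 − α_j) = 8·1 = 8 ≡ 8 (mod 13).
Step 5: correct position 4: c_4 = r_4 − e = 9 − 8 ≡ 1 (mod 13). Hence c = [8, 4, 9, 1, 5].
  Check: interpolating c through the α_i gives m(x) = 12 + 9·x (degree < 2) with m(α_i) = c_i for every i, so c is indeed a codeword.


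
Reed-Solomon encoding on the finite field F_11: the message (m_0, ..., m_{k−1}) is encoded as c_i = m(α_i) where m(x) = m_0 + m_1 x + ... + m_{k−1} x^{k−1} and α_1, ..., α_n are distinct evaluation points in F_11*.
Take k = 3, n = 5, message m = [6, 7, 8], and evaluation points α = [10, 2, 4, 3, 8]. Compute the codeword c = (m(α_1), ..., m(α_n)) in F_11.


c = [7, 8, 8, 0, 2]

Message polynomial: m(x) = 6 + 7·x + 8·x^2 (mod 11).
For each evaluation point α_i, compute m(α_i) mod 11:
  α_1 = 10: Horner steps 8 → 10 → 7, so m(10) = 7.
  α_2 = 2: Horner steps 8 → 1 → 8, so m(2) = 8.
  α_3 = 4: Horner steps 8 → 6 → 8, so m(4) = 8.
  α_4 = 3: Horner steps 8 → 9 → 0, so m(3) = 0.
  α_5 = 8: Horner steps 8 → 5 → 2, so m(8) = 2.
Codeword c = [7, 8, 8, 0, 2] ∈ F_11^5.
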